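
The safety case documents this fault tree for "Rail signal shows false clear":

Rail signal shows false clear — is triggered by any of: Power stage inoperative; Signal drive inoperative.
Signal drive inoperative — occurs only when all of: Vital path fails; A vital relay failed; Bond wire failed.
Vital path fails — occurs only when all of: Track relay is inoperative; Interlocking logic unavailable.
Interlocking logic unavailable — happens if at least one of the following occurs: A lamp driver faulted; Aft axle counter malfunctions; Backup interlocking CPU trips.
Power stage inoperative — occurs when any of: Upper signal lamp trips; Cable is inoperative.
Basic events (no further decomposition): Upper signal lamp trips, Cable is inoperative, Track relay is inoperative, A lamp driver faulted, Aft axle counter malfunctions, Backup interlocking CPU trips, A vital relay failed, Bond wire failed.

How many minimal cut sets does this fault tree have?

Power stage inoperative [OR]: union of children's cut sets → 2 cut set(s).
Interlocking logic unavailable [OR]: union of children's cut sets → 3 cut set(s).
Vital path fails [AND]: one cut set from each child combined → 1 × 3 = 3 cut set(s).
Signal drive inoperative [AND]: one cut set from each child combined → 3 × 1 × 1 = 3 cut set(s).
Rail signal shows false clear [OR]: union of children's cut sets → 5 cut set(s).
Minimal cut sets: {Upper signal lamp trips}; {Cable is inoperative}; {A lamp driver faulted, A vital relay failed, Bond wire failed, Track relay is inoperative}; {A vital relay failed, Aft axle counter malfunctions, Bond wire failed, Track relay is inoperative}; {A vital relay failed, Backup interlocking CPU trips, Bond wire failed, Track relay is inoperative}.

5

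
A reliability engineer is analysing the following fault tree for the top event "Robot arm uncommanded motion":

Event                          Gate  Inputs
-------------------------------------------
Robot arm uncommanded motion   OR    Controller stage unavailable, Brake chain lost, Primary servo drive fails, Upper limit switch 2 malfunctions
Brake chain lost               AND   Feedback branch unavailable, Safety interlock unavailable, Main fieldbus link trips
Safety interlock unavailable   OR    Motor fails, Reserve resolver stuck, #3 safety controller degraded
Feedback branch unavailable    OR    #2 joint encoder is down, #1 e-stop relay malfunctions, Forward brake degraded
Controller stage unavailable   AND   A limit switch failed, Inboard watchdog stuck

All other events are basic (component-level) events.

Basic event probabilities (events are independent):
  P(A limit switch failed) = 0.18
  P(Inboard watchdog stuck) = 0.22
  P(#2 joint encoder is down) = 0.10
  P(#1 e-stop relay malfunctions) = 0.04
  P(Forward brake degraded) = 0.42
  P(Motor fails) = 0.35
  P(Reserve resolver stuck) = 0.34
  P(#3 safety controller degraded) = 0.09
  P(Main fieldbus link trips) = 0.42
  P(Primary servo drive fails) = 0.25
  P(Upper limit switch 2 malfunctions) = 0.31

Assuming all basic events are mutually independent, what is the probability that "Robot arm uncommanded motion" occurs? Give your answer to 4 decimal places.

P(Controller stage unavailable) [AND] = 0.18 × 0.22 = 0.039600
P(Feedback branch unavailable) [OR] = 1 − (1−0.10) × (1−0.04) × (1−0.42) = 0.498880
P(Safety interlock unavailable) [OR] = 1 − (1−0.35) × (1−0.34) × (1−0.09) = 0.609610
P(Brake chain lost) [AND] = 0.498880 × 0.609610 × 0.42 = 0.127731
P(Robot arm uncommanded motion) [OR] = 1 − (1−0.039600) × (1−0.127731) × (1−0.25) × (1−0.31) = 0.566476
Rounded to 4 decimal places: P(Robot arm uncommanded motion) ≈ 0.5665.

0.5665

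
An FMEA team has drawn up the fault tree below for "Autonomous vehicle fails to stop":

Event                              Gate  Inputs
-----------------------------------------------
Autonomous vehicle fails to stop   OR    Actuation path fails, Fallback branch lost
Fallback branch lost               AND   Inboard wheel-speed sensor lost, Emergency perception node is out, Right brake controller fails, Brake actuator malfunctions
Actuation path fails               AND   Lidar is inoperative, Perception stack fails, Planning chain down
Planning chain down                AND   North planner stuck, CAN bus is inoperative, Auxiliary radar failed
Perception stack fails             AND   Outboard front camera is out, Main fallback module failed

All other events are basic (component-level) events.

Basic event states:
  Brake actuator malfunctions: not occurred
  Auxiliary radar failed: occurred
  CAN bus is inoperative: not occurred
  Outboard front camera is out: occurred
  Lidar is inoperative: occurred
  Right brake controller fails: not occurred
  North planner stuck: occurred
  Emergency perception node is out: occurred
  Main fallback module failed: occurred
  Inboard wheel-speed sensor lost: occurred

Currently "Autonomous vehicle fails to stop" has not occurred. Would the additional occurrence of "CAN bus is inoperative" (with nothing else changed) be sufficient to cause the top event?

Yes

Counterfactual: set "CAN bus is inoperative" to occurred.
Perception stack fails [AND]: Outboard front camera is out=occurs, Main fallback module failed=occurs → all inputs occur → occurs.
Planning chain down [AND]: North planner stuck=occurs, CAN bus is inoperative=occurs, Auxiliary radar failed=occurs → all inputs occur → occurs.
Actuation path fails [AND]: Lidar is inoperative=occurs, Perception stack fails=occurs, Planning chain down=occurs → all inputs occur → occurs.
Fallback branch lost [AND]: Inboard wheel-speed sensor lost=occurs, Emergency perception node is out=occurs, Right brake controller fails=not, Brake actuator malfunctions=not → not all inputs occur → does not occur.
Autonomous vehicle fails to stop [OR]: Actuation path fails=occurs, Fallback branch lost=not → at least one input occurs → occurs.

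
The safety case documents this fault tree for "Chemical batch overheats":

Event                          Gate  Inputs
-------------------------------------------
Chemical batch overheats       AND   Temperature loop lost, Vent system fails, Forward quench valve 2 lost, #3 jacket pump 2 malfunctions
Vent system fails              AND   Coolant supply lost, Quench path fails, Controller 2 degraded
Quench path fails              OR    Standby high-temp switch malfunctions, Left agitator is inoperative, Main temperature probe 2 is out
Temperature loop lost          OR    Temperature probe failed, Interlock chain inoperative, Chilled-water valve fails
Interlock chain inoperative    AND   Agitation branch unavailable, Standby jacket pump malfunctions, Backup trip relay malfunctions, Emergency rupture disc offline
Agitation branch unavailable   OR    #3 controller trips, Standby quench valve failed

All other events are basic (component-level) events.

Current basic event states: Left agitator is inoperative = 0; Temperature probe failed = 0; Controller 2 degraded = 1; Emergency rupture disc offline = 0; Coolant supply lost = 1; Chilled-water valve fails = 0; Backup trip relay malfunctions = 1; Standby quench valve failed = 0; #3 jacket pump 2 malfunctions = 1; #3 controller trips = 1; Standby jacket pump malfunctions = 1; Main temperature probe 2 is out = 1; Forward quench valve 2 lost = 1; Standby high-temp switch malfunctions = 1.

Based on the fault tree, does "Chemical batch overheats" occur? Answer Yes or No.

No

Agitation branch unavailable [OR]: #3 controller trips=occurs, Standby quench valve failed=not → at least one input occurs → occurs.
Interlock chain inoperative [AND]: Agitation branch unavailable=occurs, Standby jacket pump malfunctions=occurs, Backup trip relay malfunctions=occurs, Emergency rupture disc offline=not → not all inputs occur → does not occur.
Temperature loop lost [OR]: Temperature probe failed=not, Interlock chain inoperative=not, Chilled-water valve fails=not → no input occurs → does not occur.
Quench path fails [OR]: Standby high-temp switch malfunctions=occurs, Left agitator is inoperative=not, Main temperature probe 2 is out=occurs → at least one input occurs → occurs.
Vent system fails [AND]: Coolant supply lost=occurs, Quench path fails=occurs, Controller 2 degraded=occurs → all inputs occur → occurs.
Chemical batch overheats [AND]: Temperature loop lost=not, Vent system fails=occurs, Forward quench valve 2 lost=occurs, #3 jacket pump 2 malfunctions=occurs → not all inputs occur → does not occur.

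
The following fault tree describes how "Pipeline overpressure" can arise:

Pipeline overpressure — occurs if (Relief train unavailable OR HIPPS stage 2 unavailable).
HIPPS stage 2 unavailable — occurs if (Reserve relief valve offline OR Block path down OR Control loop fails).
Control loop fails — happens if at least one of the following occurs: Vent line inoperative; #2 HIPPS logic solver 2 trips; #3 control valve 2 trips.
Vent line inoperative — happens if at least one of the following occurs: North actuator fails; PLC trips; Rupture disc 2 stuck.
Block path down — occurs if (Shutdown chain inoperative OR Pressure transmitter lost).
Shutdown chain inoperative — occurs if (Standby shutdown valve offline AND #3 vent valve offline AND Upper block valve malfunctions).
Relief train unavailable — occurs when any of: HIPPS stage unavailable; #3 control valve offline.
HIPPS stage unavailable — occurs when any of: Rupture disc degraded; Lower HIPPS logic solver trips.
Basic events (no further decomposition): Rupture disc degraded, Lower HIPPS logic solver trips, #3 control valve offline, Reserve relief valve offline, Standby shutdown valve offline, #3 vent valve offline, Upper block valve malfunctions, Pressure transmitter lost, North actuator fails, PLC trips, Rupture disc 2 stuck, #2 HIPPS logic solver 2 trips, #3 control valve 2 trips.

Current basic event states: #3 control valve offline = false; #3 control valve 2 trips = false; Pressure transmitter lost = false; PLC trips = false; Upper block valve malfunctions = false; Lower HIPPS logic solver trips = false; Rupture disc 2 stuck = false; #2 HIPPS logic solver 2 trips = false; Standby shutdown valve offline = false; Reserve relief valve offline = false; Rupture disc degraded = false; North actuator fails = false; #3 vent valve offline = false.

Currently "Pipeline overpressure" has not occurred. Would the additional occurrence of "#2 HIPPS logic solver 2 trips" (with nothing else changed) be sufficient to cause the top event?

Yes

Counterfactual: set "#2 HIPPS logic solver 2 trips" to occurred.
HIPPS stage unavailable [OR]: Rupture disc degraded=not, Lower HIPPS logic solver trips=not → no input occurs → does not occur.
Relief train unavailable [OR]: HIPPS stage unavailable=not, #3 control valve offline=not → no input occurs → does not occur.
Shutdown chain inoperative [AND]: Standby shutdown valve offline=not, #3 vent valve offline=not, Upper block valve malfunctions=not → not all inputs occur → does not occur.
Block path down [OR]: Shutdown chain inoperative=not, Pressure transmitter lost=not → no input occurs → does not occur.
Vent line inoperative [OR]: North actuator fails=not, PLC trips=not, Rupture disc 2 stuck=not → no input occurs → does not occur.
Control loop fails [OR]: Vent line inoperative=not, #2 HIPPS logic solver 2 trips=occurs, #3 control valve 2 trips=not → at least one input occurs → occurs.
HIPPS stage 2 unavailable [OR]: Reserve relief valve offline=not, Block path down=not, Control loop fails=occurs → at least one input occurs → occurs.
Pipeline overpressure [OR]: Relief train unavailable=not, HIPPS stage 2 unavailable=occurs → at least one input occurs → occurs.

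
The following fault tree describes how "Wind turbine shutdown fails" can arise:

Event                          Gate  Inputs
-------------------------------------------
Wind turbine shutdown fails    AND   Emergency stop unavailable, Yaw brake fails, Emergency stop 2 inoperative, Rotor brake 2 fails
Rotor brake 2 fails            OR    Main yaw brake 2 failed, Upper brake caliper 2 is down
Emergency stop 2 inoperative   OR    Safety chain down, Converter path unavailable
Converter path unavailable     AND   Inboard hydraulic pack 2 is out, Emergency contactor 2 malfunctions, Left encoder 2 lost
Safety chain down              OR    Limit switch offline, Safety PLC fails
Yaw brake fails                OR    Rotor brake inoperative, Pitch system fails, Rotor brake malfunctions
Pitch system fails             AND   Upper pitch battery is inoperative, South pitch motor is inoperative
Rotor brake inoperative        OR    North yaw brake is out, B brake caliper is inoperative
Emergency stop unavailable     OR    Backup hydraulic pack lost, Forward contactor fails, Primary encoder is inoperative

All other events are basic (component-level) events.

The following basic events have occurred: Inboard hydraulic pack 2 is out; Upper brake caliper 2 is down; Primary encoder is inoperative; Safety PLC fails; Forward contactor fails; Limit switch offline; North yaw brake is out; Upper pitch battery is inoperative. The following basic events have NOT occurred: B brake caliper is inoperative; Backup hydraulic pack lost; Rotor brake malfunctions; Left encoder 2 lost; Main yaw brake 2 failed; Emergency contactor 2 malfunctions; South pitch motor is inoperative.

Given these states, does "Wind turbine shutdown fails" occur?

Emergency stop unavailable [OR]: Backup hydraulic pack lost=not, Forward contactor fails=occurs, Primary encoder is inoperative=occurs → at least one input occurs → occurs.
Rotor brake inoperative [OR]: North yaw brake is out=occurs, B brake caliper is inoperative=not → at least one input occurs → occurs.
Pitch system fails [AND]: Upper pitch battery is inoperative=occurs, South pitch motor is inoperative=not → not all inputs occur → does not occur.
Yaw brake fails [OR]: Rotor brake inoperative=occurs, Pitch system fails=not, Rotor brake malfunctions=not → at least one input occurs → occurs.
Safety chain down [OR]: Limit switch offline=occurs, Safety PLC fails=occurs → at least one input occurs → occurs.
Converter path unavailable [AND]: Inboard hydraulic pack 2 is out=occurs, Emergency contactor 2 malfunctions=not, Left encoder 2 lost=not → not all inputs occur → does not occur.
Emergency stop 2 inoperative [OR]: Safety chain down=occurs, Converter path unavailable=not → at least one input occurs → occurs.
Rotor brake 2 fails [OR]: Main yaw brake 2 failed=not, Upper brake caliper 2 is down=occurs → at least one input occurs → occurs.
Wind turbine shutdown fails [AND]: Emergency stop unavailable=occurs, Yaw brake fails=occurs, Emergency stop 2 inoperative=occurs, Rotor brake 2 fails=occurs → all inputs occur → occurs.

Yes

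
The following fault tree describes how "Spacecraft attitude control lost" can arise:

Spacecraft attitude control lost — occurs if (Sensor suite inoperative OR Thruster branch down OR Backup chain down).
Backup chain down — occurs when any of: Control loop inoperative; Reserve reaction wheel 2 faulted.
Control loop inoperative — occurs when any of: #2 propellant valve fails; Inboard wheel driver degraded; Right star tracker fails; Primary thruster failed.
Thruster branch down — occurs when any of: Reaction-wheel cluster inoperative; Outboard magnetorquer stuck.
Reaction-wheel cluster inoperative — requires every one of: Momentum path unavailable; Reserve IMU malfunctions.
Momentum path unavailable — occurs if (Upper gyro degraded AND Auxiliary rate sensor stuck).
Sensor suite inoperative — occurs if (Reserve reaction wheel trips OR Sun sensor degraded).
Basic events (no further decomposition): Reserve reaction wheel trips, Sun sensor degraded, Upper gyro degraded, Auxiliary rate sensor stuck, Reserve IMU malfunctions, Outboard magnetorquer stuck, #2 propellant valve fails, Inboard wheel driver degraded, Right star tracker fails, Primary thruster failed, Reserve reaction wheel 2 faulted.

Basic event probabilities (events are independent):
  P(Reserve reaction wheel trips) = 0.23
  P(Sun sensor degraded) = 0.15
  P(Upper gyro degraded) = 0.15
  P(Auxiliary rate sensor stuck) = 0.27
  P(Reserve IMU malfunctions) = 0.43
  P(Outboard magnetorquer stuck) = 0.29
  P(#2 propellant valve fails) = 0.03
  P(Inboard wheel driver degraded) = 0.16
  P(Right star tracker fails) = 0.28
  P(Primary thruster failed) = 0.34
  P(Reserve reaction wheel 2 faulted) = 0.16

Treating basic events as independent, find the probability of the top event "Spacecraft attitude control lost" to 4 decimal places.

0.8515

P(Sensor suite inoperative) [OR] = 1 − (1−0.23) × (1−0.15) = 0.345500
P(Momentum path unavailable) [AND] = 0.15 × 0.27 = 0.040500
P(Reaction-wheel cluster inoperative) [AND] = 0.040500 × 0.43 = 0.017415
P(Thruster branch down) [OR] = 1 − (1−0.017415) × (1−0.29) = 0.302365
P(Control loop inoperative) [OR] = 1 − (1−0.03) × (1−0.16) × (1−0.28) × (1−0.34) = 0.612807
P(Backup chain down) [OR] = 1 − (1−0.612807) × (1−0.16) = 0.674758
P(Spacecraft attitude control lost) [OR] = 1 − (1−0.345500) × (1−0.302365) × (1−0.674758) = 0.851494
Rounded to 4 decimal places: P(Spacecraft attitude control lost) ≈ 0.8515.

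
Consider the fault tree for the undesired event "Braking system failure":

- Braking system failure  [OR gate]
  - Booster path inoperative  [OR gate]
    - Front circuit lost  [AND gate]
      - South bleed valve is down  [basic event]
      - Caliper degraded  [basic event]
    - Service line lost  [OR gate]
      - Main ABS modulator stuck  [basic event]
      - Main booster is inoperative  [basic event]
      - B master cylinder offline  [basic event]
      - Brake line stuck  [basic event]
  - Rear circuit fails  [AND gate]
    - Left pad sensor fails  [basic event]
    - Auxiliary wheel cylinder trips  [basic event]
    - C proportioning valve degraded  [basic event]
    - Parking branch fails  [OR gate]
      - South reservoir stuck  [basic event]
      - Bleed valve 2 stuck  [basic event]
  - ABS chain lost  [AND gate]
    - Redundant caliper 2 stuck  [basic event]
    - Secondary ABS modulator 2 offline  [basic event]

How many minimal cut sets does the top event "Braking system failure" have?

8

Front circuit lost [AND]: one cut set from each child combined → 1 × 1 = 1 cut set(s).
Service line lost [OR]: union of children's cut sets → 4 cut set(s).
Booster path inoperative [OR]: union of children's cut sets → 5 cut set(s).
Parking branch fails [OR]: union of children's cut sets → 2 cut set(s).
Rear circuit fails [AND]: one cut set from each child combined → 1 × 1 × 1 × 2 = 2 cut set(s).
ABS chain lost [AND]: one cut set from each child combined → 1 × 1 = 1 cut set(s).
Braking system failure [OR]: union of children's cut sets → 8 cut set(s).
Minimal cut sets: {Caliper degraded, South bleed valve is down}; {Main ABS modulator stuck}; {Main booster is inoperative}; {B master cylinder offline}; {Brake line stuck}; {Auxiliary wheel cylinder trips, C proportioning valve degraded, Left pad sensor fails, South reservoir stuck}; {Auxiliary wheel cylinder trips, Bleed valve 2 stuck, C proportioning valve degraded, Left pad sensor fails}; {Redundant caliper 2 stuck, Secondary ABS modulator 2 offline}.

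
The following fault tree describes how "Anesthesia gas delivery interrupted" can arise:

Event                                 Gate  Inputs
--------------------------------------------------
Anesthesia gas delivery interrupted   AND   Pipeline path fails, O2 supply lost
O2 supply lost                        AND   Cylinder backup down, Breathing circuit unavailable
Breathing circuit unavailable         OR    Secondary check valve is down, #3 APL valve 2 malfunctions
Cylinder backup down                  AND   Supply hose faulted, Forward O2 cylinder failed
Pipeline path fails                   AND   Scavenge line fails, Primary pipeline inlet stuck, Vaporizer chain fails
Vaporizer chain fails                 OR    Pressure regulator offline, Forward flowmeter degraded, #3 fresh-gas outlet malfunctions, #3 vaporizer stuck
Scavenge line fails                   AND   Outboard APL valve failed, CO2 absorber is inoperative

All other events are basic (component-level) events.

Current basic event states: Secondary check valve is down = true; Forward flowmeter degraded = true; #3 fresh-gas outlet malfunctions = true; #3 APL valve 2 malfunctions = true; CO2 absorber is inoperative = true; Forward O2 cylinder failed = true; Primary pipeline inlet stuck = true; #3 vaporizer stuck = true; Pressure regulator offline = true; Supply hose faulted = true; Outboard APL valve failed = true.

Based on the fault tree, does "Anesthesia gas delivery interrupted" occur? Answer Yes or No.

Scavenge line fails [AND]: Outboard APL valve failed=occurs, CO2 absorber is inoperative=occurs → all inputs occur → occurs.
Vaporizer chain fails [OR]: Pressure regulator offline=occurs, Forward flowmeter degraded=occurs, #3 fresh-gas outlet malfunctions=occurs, #3 vaporizer stuck=occurs → at least one input occurs → occurs.
Pipeline path fails [AND]: Scavenge line fails=occurs, Primary pipeline inlet stuck=occurs, Vaporizer chain fails=occurs → all inputs occur → occurs.
Cylinder backup down [AND]: Supply hose faulted=occurs, Forward O2 cylinder failed=occurs → all inputs occur → occurs.
Breathing circuit unavailable [OR]: Secondary check valve is down=occurs, #3 APL valve 2 malfunctions=occurs → at least one input occurs → occurs.
O2 supply lost [AND]: Cylinder backup down=occurs, Breathing circuit unavailable=occurs → all inputs occur → occurs.
Anesthesia gas delivery interrupted [AND]: Pipeline path fails=occurs, O2 supply lost=occurs → all inputs occur → occurs.

Yes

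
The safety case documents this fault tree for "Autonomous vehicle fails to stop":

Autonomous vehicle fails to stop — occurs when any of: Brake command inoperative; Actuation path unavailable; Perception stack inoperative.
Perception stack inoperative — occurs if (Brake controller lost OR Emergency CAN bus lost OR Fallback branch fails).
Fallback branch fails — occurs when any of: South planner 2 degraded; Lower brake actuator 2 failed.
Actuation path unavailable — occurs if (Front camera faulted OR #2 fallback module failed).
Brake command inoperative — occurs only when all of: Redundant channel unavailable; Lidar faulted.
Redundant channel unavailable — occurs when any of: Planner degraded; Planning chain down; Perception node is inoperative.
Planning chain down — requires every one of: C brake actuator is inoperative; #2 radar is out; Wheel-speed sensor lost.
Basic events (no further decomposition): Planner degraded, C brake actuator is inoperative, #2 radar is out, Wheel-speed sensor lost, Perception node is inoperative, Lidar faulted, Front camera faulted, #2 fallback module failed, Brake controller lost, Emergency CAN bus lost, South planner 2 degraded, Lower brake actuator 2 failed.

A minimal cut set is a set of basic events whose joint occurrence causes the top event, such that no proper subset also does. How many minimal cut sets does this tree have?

Planning chain down [AND]: one cut set from each child combined → 1 × 1 × 1 = 1 cut set(s).
Redundant channel unavailable [OR]: union of children's cut sets → 3 cut set(s).
Brake command inoperative [AND]: one cut set from each child combined → 3 × 1 = 3 cut set(s).
Actuation path unavailable [OR]: union of children's cut sets → 2 cut set(s).
Fallback branch fails [OR]: union of children's cut sets → 2 cut set(s).
Perception stack inoperative [OR]: union of children's cut sets → 4 cut set(s).
Autonomous vehicle fails to stop [OR]: union of children's cut sets → 9 cut set(s).
Minimal cut sets: {Lidar faulted, Planner degraded}; {#2 radar is out, C brake actuator is inoperative, Lidar faulted, Wheel-speed sensor lost}; {Lidar faulted, Perception node is inoperative}; {Front camera faulted}; {#2 fallback module failed}; {Brake controller lost}; {Emergency CAN bus lost}; {South planner 2 degraded}; {Lower brake actuator 2 failed}.

9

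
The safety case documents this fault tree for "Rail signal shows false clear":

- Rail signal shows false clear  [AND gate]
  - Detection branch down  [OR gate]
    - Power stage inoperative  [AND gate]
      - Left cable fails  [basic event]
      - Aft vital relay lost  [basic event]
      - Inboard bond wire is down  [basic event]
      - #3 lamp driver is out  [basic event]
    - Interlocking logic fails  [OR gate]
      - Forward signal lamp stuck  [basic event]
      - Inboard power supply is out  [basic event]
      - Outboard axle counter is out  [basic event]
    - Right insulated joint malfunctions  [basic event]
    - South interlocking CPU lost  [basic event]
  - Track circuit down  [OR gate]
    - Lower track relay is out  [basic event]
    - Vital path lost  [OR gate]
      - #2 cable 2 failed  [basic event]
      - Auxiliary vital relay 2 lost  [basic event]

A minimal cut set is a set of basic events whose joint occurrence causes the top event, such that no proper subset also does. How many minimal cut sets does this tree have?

Power stage inoperative [AND]: one cut set from each child combined → 1 × 1 × 1 × 1 = 1 cut set(s).
Interlocking logic fails [OR]: union of children's cut sets → 3 cut set(s).
Detection branch down [OR]: union of children's cut sets → 6 cut set(s).
Vital path lost [OR]: union of children's cut sets → 2 cut set(s).
Track circuit down [OR]: union of children's cut sets → 3 cut set(s).
Rail signal shows false clear [AND]: one cut set from each child combined → 6 × 3 = 18 cut set(s).

18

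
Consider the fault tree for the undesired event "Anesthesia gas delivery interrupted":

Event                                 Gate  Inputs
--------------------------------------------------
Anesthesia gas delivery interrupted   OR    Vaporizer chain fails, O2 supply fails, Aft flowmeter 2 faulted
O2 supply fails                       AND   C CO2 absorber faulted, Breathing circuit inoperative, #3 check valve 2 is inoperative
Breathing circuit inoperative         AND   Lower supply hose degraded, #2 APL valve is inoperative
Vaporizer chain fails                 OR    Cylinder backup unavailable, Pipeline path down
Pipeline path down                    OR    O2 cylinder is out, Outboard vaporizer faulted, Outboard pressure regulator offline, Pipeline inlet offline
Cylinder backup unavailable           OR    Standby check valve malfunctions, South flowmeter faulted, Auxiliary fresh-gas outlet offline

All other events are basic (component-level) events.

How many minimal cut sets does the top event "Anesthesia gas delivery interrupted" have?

9

Cylinder backup unavailable [OR]: union of children's cut sets → 3 cut set(s).
Pipeline path down [OR]: union of children's cut sets → 4 cut set(s).
Vaporizer chain fails [OR]: union of children's cut sets → 7 cut set(s).
Breathing circuit inoperative [AND]: one cut set from each child combined → 1 × 1 = 1 cut set(s).
O2 supply fails [AND]: one cut set from each child combined → 1 × 1 × 1 = 1 cut set(s).
Anesthesia gas delivery interrupted [OR]: union of children's cut sets → 9 cut set(s).
Minimal cut sets: {Standby check valve malfunctions}; {South flowmeter faulted}; {Auxiliary fresh-gas outlet offline}; {O2 cylinder is out}; {Outboard vaporizer faulted}; {Outboard pressure regulator offline}; {Pipeline inlet offline}; {#2 APL valve is inoperative, #3 check valve 2 is inoperative, C CO2 absorber faulted, Lower supply hose degraded}; {Aft flowmeter 2 faulted}.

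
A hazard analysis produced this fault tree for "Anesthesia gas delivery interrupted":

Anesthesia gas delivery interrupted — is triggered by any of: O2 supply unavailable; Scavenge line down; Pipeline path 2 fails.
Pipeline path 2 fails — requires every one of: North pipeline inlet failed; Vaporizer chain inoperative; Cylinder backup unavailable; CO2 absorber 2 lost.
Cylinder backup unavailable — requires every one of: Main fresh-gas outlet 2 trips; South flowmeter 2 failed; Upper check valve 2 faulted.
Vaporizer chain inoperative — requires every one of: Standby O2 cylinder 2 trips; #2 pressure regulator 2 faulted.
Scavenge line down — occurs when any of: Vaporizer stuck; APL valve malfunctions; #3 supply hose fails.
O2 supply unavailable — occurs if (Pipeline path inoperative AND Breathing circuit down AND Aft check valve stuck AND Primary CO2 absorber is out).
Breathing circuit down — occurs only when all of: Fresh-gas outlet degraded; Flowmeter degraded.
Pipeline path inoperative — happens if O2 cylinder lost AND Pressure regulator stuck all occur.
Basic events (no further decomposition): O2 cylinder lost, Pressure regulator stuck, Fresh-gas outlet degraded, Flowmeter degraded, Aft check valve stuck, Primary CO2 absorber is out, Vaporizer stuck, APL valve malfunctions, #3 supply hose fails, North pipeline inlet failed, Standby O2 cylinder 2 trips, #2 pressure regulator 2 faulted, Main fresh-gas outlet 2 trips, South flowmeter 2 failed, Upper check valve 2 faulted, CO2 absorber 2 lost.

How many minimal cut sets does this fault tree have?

Pipeline path inoperative [AND]: one cut set from each child combined → 1 × 1 = 1 cut set(s).
Breathing circuit down [AND]: one cut set from each child combined → 1 × 1 = 1 cut set(s).
O2 supply unavailable [AND]: one cut set from each child combined → 1 × 1 × 1 × 1 = 1 cut set(s).
Scavenge line down [OR]: union of children's cut sets → 3 cut set(s).
Vaporizer chain inoperative [AND]: one cut set from each child combined → 1 × 1 = 1 cut set(s).
Cylinder backup unavailable [AND]: one cut set from each child combined → 1 × 1 × 1 = 1 cut set(s).
Pipeline path 2 fails [AND]: one cut set from each child combined → 1 × 1 × 1 × 1 = 1 cut set(s).
Anesthesia gas delivery interrupted [OR]: union of children's cut sets → 5 cut set(s).
Minimal cut sets: {Aft check valve stuck, Flowmeter degraded, Fresh-gas outlet degraded, O2 cylinder lost, Pressure regulator stuck, Primary CO2 absorber is out}; {Vaporizer stuck}; {APL valve malfunctions}; {#3 supply hose fails}; {#2 pressure regulator 2 faulted, CO2 absorber 2 lost, Main fresh-gas outlet 2 trips, North pipeline inlet failed, South flowmeter 2 failed, Standby O2 cylinder 2 trips, Upper check valve 2 faulted}.

5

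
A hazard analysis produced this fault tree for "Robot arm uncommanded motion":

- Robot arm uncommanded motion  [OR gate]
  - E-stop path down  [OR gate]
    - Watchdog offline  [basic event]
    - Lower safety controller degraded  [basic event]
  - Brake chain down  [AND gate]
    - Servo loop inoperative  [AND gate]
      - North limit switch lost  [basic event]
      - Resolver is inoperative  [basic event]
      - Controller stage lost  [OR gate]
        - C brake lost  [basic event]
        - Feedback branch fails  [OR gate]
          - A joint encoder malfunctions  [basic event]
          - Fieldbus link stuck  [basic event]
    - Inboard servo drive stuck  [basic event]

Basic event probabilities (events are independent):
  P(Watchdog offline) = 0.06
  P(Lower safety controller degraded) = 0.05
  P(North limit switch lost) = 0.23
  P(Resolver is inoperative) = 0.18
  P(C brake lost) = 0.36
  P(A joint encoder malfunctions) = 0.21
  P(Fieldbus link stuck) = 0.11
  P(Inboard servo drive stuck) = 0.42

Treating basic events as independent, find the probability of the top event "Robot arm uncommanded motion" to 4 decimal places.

P(E-stop path down) [OR] = 1 − (1−0.06) × (1−0.05) = 0.107000
P(Feedback branch fails) [OR] = 1 − (1−0.21) × (1−0.11) = 0.296900
P(Controller stage lost) [OR] = 1 − (1−0.36) × (1−0.296900) = 0.550016
P(Servo loop inoperative) [AND] = 0.23 × 0.18 × 0.550016 = 0.022771
P(Brake chain down) [AND] = 0.022771 × 0.42 = 0.009564
P(Robot arm uncommanded motion) [OR] = 1 − (1−0.107000) × (1−0.009564) = 0.115541
Rounded to 4 decimal places: P(Robot arm uncommanded motion) ≈ 0.1155.

0.1155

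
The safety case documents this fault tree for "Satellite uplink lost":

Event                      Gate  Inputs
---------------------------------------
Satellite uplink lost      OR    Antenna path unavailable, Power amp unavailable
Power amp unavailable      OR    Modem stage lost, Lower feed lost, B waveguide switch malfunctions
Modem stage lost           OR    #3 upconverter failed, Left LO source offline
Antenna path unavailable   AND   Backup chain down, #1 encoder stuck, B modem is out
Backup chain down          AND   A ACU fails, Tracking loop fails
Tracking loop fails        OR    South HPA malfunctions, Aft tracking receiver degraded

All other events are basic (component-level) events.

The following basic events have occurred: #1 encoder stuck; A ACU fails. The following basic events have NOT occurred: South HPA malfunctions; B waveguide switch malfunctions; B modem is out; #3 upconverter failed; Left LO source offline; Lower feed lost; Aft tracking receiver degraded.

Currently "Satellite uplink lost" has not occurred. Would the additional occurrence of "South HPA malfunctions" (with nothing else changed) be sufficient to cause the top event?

Counterfactual: set "South HPA malfunctions" to occurred.
Tracking loop fails [OR]: South HPA malfunctions=occurs, Aft tracking receiver degraded=not → at least one input occurs → occurs.
Backup chain down [AND]: A ACU fails=occurs, Tracking loop fails=occurs → all inputs occur → occurs.
Antenna path unavailable [AND]: Backup chain down=occurs, #1 encoder stuck=occurs, B modem is out=not → not all inputs occur → does not occur.
Modem stage lost [OR]: #3 upconverter failed=not, Left LO source offline=not → no input occurs → does not occur.
Power amp unavailable [OR]: Modem stage lost=not, Lower feed lost=not, B waveguide switch malfunctions=not → no input occurs → does not occur.
Satellite uplink lost [OR]: Antenna path unavailable=not, Power amp unavailable=not → no input occurs → does not occur.

No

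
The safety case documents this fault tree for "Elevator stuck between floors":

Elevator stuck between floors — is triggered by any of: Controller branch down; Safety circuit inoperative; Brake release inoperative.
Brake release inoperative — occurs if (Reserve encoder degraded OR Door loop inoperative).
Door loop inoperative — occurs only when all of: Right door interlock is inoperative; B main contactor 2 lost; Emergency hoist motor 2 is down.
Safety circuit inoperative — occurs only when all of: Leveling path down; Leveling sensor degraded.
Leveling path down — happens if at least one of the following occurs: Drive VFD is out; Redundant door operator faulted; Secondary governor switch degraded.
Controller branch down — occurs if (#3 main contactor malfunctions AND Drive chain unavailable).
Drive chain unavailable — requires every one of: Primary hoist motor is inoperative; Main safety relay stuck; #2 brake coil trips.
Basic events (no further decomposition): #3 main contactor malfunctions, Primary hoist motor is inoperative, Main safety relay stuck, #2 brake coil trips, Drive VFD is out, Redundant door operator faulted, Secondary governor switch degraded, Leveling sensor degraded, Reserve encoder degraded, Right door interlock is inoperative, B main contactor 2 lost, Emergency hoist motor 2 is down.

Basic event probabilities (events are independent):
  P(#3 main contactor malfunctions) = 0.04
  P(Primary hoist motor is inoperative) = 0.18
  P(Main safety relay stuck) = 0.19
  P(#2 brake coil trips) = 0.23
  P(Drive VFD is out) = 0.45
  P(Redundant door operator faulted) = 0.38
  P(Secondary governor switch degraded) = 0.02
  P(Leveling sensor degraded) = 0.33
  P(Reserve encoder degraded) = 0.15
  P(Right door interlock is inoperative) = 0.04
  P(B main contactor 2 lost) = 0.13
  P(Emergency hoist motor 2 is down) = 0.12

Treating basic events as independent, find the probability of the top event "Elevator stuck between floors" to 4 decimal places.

0.3374

P(Drive chain unavailable) [AND] = 0.18 × 0.19 × 0.23 = 0.007866
P(Controller branch down) [AND] = 0.04 × 0.007866 = 0.000315
P(Leveling path down) [OR] = 1 − (1−0.45) × (1−0.38) × (1−0.02) = 0.665820
P(Safety circuit inoperative) [AND] = 0.665820 × 0.33 = 0.219721
P(Door loop inoperative) [AND] = 0.04 × 0.13 × 0.12 = 0.000624
P(Brake release inoperative) [OR] = 1 − (1−0.15) × (1−0.000624) = 0.150530
P(Elevator stuck between floors) [OR] = 1 − (1−0.000315) × (1−0.219721) × (1−0.150530) = 0.337385
Rounded to 4 decimal places: P(Elevator stuck between floors) ≈ 0.3374.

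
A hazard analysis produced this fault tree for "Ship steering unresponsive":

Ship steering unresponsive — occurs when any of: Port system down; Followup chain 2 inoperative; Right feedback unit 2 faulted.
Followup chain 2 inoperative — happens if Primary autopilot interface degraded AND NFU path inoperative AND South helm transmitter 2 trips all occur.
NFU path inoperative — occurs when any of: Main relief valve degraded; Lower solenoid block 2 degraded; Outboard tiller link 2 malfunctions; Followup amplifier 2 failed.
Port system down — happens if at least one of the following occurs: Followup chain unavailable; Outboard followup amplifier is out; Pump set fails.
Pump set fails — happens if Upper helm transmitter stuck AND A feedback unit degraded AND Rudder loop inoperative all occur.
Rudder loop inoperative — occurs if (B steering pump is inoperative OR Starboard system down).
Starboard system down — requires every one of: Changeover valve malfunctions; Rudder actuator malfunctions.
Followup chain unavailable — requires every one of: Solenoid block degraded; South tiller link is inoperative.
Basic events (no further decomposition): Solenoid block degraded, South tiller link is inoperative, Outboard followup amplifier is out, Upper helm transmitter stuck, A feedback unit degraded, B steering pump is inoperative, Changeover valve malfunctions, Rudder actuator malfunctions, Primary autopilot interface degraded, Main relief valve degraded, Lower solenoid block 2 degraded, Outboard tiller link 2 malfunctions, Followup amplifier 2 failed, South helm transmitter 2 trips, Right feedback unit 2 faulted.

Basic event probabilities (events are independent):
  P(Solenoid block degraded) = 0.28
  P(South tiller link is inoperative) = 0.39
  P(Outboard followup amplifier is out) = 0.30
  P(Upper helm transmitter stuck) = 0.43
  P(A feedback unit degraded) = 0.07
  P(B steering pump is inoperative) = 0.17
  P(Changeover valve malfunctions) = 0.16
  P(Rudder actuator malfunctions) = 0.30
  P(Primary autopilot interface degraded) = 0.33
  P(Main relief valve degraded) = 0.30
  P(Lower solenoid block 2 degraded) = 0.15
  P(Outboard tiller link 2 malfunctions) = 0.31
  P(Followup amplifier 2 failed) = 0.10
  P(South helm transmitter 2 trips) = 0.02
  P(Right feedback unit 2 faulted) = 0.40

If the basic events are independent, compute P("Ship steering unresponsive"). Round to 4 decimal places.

P(Followup chain unavailable) [AND] = 0.28 × 0.39 = 0.109200
P(Starboard system down) [AND] = 0.16 × 0.30 = 0.048000
P(Rudder loop inoperative) [OR] = 1 − (1−0.17) × (1−0.048000) = 0.209840
P(Pump set fails) [AND] = 0.43 × 0.07 × 0.209840 = 0.006316
P(Port system down) [OR] = 1 − (1−0.109200) × (1−0.30) × (1−0.006316) = 0.380378
P(NFU path inoperative) [OR] = 1 − (1−0.30) × (1−0.15) × (1−0.31) × (1−0.10) = 0.630505
P(Followup chain 2 inoperative) [AND] = 0.33 × 0.630505 × 0.02 = 0.004161
P(Ship steering unresponsive) [OR] = 1 − (1−0.380378) × (1−0.004161) × (1−0.40) = 0.629774
Rounded to 4 decimal places: P(Ship steering unresponsive) ≈ 0.6298.

0.6298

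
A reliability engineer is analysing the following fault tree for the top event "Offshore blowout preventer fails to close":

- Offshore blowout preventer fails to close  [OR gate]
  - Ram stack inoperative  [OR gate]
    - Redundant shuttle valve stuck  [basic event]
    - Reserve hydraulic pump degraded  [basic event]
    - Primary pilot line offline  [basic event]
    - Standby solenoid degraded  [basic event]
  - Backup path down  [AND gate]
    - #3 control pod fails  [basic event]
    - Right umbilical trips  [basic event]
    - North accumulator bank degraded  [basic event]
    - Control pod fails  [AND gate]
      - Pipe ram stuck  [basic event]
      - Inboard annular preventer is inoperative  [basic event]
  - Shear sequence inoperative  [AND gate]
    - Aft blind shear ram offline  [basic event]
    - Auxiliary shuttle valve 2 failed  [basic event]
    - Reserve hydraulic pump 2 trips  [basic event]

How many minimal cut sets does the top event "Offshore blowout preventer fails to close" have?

6

Ram stack inoperative [OR]: union of children's cut sets → 4 cut set(s).
Control pod fails [AND]: one cut set from each child combined → 1 × 1 = 1 cut set(s).
Backup path down [AND]: one cut set from each child combined → 1 × 1 × 1 × 1 = 1 cut set(s).
Shear sequence inoperative [AND]: one cut set from each child combined → 1 × 1 × 1 = 1 cut set(s).
Offshore blowout preventer fails to close [OR]: union of children's cut sets → 6 cut set(s).
Minimal cut sets: {Redundant shuttle valve stuck}; {Reserve hydraulic pump degraded}; {Primary pilot line offline}; {Standby solenoid degraded}; {#3 control pod fails, Inboard annular preventer is inoperative, North accumulator bank degraded, Pipe ram stuck, Right umbilical trips}; {Aft blind shear ram offline, Auxiliary shuttle valve 2 failed, Reserve hydraulic pump 2 trips}.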